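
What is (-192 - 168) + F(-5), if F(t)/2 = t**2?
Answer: -310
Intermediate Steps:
F(t) = 2*t**2
(-192 - 168) + F(-5) = (-192 - 168) + 2*(-5)**2 = -360 + 2*25 = -360 + 50 = -310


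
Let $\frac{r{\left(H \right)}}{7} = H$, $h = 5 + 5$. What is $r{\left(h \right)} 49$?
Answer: $3430$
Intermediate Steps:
$h = 10$
$r{\left(H \right)} = 7 H$
$r{\left(h \right)} 49 = 7 \cdot 10 \cdot 49 = 70 \cdot 49 = 3430$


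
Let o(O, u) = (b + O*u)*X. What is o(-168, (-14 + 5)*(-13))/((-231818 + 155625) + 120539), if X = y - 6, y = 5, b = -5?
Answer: 19661/44346 ≈ 0.44335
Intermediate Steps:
X = -1 (X = 5 - 6 = -1)
o(O, u) = 5 - O*u (o(O, u) = (-5 + O*u)*(-1) = 5 - O*u)
o(-168, (-14 + 5)*(-13))/((-231818 + 155625) + 120539) = (5 - 1*(-168)*(-14 + 5)*(-13))/((-231818 + 155625) + 120539) = (5 - 1*(-168)*(-9*(-13)))/(-76193 + 120539) = (5 - 1*(-168)*117)/44346 = (5 + 19656)*(1/44346) = 19661*(1/44346) = 19661/44346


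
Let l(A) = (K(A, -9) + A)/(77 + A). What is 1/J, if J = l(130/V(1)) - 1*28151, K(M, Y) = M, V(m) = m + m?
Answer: -71/1998656 ≈ -3.5524e-5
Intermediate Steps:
V(m) = 2*m
l(A) = 2*A/(77 + A) (l(A) = (A + A)/(77 + A) = (2*A)/(77 + A) = 2*A/(77 + A))
J = -1998656/71 (J = 2*(130/((2*1)))/(77 + 130/((2*1))) - 1*28151 = 2*(130/2)/(77 + 130/2) - 28151 = 2*(130*(½))/(77 + 130*(½)) - 28151 = 2*65/(77 + 65) - 28151 = 2*65/142 - 28151 = 2*65*(1/142) - 28151 = 65/71 - 28151 = -1998656/71 ≈ -28150.)
1/J = 1/(-1998656/71) = -71/1998656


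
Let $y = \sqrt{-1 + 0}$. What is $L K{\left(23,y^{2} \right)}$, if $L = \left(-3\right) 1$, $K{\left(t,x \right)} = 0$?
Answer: $0$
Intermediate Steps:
$y = i$ ($y = \sqrt{-1} = i \approx 1.0 i$)
$L = -3$
$L K{\left(23,y^{2} \right)} = \left(-3\right) 0 = 0$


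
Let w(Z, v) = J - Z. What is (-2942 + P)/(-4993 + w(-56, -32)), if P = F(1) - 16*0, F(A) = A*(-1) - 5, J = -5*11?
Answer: 737/1248 ≈ 0.59054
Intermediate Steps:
J = -55
F(A) = -5 - A (F(A) = -A - 5 = -5 - A)
w(Z, v) = -55 - Z
P = -6 (P = (-5 - 1*1) - 16*0 = (-5 - 1) + 0 = -6 + 0 = -6)
(-2942 + P)/(-4993 + w(-56, -32)) = (-2942 - 6)/(-4993 + (-55 - 1*(-56))) = -2948/(-4993 + (-55 + 56)) = -2948/(-4993 + 1) = -2948/(-4992) = -2948*(-1/4992) = 737/1248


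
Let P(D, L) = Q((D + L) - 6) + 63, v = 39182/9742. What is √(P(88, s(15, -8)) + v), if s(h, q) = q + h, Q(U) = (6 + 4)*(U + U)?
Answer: 2*√10955906781/4871 ≈ 42.977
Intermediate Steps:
v = 19591/4871 (v = 39182*(1/9742) = 19591/4871 ≈ 4.0220)
Q(U) = 20*U (Q(U) = 10*(2*U) = 20*U)
s(h, q) = h + q
P(D, L) = -57 + 20*D + 20*L (P(D, L) = 20*((D + L) - 6) + 63 = 20*(-6 + D + L) + 63 = (-120 + 20*D + 20*L) + 63 = -57 + 20*D + 20*L)
√(P(88, s(15, -8)) + v) = √((-57 + 20*88 + 20*(15 - 8)) + 19591/4871) = √((-57 + 1760 + 20*7) + 19591/4871) = √((-57 + 1760 + 140) + 19591/4871) = √(1843 + 19591/4871) = √(8996844/4871) = 2*√10955906781/4871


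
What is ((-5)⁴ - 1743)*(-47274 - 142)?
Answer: 53011088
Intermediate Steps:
((-5)⁴ - 1743)*(-47274 - 142) = (625 - 1743)*(-47416) = -1118*(-47416) = 53011088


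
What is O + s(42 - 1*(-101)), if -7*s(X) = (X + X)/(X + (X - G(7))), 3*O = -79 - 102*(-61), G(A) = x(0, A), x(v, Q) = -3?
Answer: 12426431/6069 ≈ 2047.5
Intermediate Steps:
G(A) = -3
O = 6143/3 (O = (-79 - 102*(-61))/3 = (-79 + 6222)/3 = (1/3)*6143 = 6143/3 ≈ 2047.7)
s(X) = -2*X/(7*(3 + 2*X)) (s(X) = -(X + X)/(7*(X + (X - 1*(-3)))) = -2*X/(7*(X + (X + 3))) = -2*X/(7*(X + (3 + X))) = -2*X/(7*(3 + 2*X)))
O + s(42 - 1*(-101)) = 6143/3 - 2*(42 - 1*(-101))/(21 + 14*(42 - 1*(-101))) = 6143/3 - 2*(42 + 101)/(21 + 14*(42 + 101)) = 6143/3 - 2*143/(21 + 14*143) = 6143/3 - 2*143/(21 + 2002) = 6143/3 - 2*143/2023 = 6143/3 - 2*143*1/2023 = 6143/3 - 286/2023 = 12426431/6069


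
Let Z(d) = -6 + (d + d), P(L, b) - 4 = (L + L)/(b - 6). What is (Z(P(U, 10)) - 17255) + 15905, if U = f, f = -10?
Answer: -1358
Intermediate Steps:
U = -10
P(L, b) = 4 + 2*L/(-6 + b) (P(L, b) = 4 + (L + L)/(b - 6) = 4 + (2*L)/(-6 + b) = 4 + 2*L/(-6 + b))
Z(d) = -6 + 2*d
(Z(P(U, 10)) - 17255) + 15905 = ((-6 + 2*(2*(-12 - 10 + 2*10)/(-6 + 10))) - 17255) + 15905 = ((-6 + 2*(2*(-12 - 10 + 20)/4)) - 17255) + 15905 = ((-6 + 2*(2*(¼)*(-2))) - 17255) + 15905 = ((-6 + 2*(-1)) - 17255) + 15905 = ((-6 - 2) - 17255) + 15905 = (-8 - 17255) + 15905 = -17263 + 15905 = -1358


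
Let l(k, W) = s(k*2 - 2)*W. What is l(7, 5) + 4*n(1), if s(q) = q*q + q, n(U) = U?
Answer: 784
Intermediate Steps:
s(q) = q + q² (s(q) = q² + q = q + q²)
l(k, W) = W*(-1 + 2*k)*(-2 + 2*k) (l(k, W) = ((k*2 - 2)*(1 + (k*2 - 2)))*W = ((2*k - 2)*(1 + (2*k - 2)))*W = ((-2 + 2*k)*(1 + (-2 + 2*k)))*W = ((-2 + 2*k)*(-1 + 2*k))*W = ((-1 + 2*k)*(-2 + 2*k))*W = W*(-1 + 2*k)*(-2 + 2*k))
l(7, 5) + 4*n(1) = 2*5*(-1 + 7)*(-1 + 2*7) + 4*1 = 2*5*6*(-1 + 14) + 4 = 2*5*6*13 + 4 = 780 + 4 = 784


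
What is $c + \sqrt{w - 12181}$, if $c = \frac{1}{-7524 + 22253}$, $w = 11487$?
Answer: $\frac{1}{14729} + i \sqrt{694} \approx 6.7893 \cdot 10^{-5} + 26.344 i$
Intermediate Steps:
$c = \frac{1}{14729} \approx 6.7893 \cdot 10^{-5}$
$c + \sqrt{w - 12181} = \frac{1}{14729} + \sqrt{11487 - 12181} = \frac{1}{14729} + \sqrt{-694} = \frac{1}{14729} + i \sqrt{694}$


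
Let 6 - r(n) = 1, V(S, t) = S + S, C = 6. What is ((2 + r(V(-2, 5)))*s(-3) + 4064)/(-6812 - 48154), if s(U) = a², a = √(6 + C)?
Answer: -2074/27483 ≈ -0.075465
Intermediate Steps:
V(S, t) = 2*S
a = 2*√3 (a = √(6 + 6) = √12 = 2*√3 ≈ 3.4641)
r(n) = 5 (r(n) = 6 - 1*1 = 6 - 1 = 5)
s(U) = 12 (s(U) = (2*√3)² = 12)
((2 + r(V(-2, 5)))*s(-3) + 4064)/(-6812 - 48154) = ((2 + 5)*12 + 4064)/(-6812 - 48154) = (7*12 + 4064)/(-54966) = (84 + 4064)*(-1/54966) = 4148*(-1/54966) = -2074/27483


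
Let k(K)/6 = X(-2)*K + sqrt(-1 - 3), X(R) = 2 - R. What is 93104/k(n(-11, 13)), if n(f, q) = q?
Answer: 605176/2031 - 23276*I/2031 ≈ 297.97 - 11.46*I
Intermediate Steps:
k(K) = 12*I + 24*K (k(K) = 6*((2 - 1*(-2))*K + sqrt(-1 - 3)) = 6*((2 + 2)*K + sqrt(-4)) = 6*(4*K + 2*I) = 6*(2*I + 4*K) = 12*I + 24*K)
93104/k(n(-11, 13)) = 93104/(12*I + 24*13) = 93104/(12*I + 312) = 93104/(312 + 12*I) = 93104*((312 - 12*I)/97488) = 5819*(312 - 12*I)/6093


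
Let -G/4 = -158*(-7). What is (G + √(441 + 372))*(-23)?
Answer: 101752 - 23*√813 ≈ 1.0110e+5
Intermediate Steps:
G = -4424 (G = -(-632)*(-7) = -4*1106 = -4424)
(G + √(441 + 372))*(-23) = (-4424 + √(441 + 372))*(-23) = (-4424 + √813)*(-23) = 101752 - 23*√813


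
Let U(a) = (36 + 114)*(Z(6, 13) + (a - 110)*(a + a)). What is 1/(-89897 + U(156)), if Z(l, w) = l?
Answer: 1/2063803 ≈ 4.8454e-7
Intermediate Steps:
U(a) = 900 + 300*a*(-110 + a) (U(a) = (36 + 114)*(6 + (a - 110)*(a + a)) = 150*(6 + (-110 + a)*(2*a)) = 150*(6 + 2*a*(-110 + a)) = 900 + 300*a*(-110 + a))
1/(-89897 + U(156)) = 1/(-89897 + (900 - 33000*156 + 300*156²)) = 1/(-89897 + (900 - 5148000 + 300*24336)) = 1/(-89897 + (900 - 5148000 + 7300800)) = 1/(-89897 + 2153700) = 1/2063803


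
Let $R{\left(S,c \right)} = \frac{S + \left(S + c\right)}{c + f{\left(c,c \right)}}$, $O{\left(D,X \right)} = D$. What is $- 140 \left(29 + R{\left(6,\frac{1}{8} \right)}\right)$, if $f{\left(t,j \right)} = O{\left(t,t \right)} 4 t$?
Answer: $- \frac{39340}{3} \approx -13113.0$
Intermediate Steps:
$f{\left(t,j \right)} = 4 t^{2}$ ($f{\left(t,j \right)} = t 4 t = 4 t t = 4 t^{2}$)
$R{\left(S,c \right)} = \frac{c + 2 S}{c + 4 c^{2}}$ ($R{\left(S,c \right)} = \frac{S + \left(S + c\right)}{c + 4 c^{2}} = \frac{c + 2 S}{c + 4 c^{2}}$)
$- 140 \left(29 + R{\left(6,\frac{1}{8} \right)}\right) = - 140 \left(29 + \frac{\frac{1}{8} + 2 \cdot 6}{\frac{1}{8} \left(1 + \frac{4}{8}\right)}\right) = - 140 \left(29 + \frac{\frac{1}{\frac{1}{8}} \left(\frac{1}{8} + 12\right)}{1 + 4 \cdot \frac{1}{8}}\right) = - 140 \left(29 + 8 \frac{1}{1 + \frac{1}{2}} \cdot \frac{97}{8}\right) = - 140 \left(29 + 8 \frac{1}{\frac{3}{2}} \cdot \frac{97}{8}\right) = - 140 \left(29 + 8 \cdot \frac{2}{3} \cdot \frac{97}{8}\right) = - 140 \left(29 + \frac{194}{3}\right) = \left(-140\right) \frac{281}{3} = - \frac{39340}{3}$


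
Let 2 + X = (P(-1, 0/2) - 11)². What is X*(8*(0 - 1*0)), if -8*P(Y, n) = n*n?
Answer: 0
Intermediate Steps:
P(Y, n) = -n²/8 (P(Y, n) = -n*n/8 = -n²/8)
X = 119 (X = -2 + (-(0/2)²/8 - 11)² = -2 + (-(0*(½))²/8 - 11)² = -2 + (-⅛*0² - 11)² = -2 + (-⅛*0 - 11)² = -2 + (0 - 11)² = -2 + (-11)² = -2 + 121 = 119)
X*(8*(0 - 1*0)) = 119*(8*(0 - 1*0)) = 119*(8*(0 + 0)) = 119*(8*0) = 119*0 = 0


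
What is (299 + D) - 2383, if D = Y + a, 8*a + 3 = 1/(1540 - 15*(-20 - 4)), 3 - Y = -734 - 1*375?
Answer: -14780099/15200 ≈ -972.38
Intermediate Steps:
Y = 1112 (Y = 3 - (-734 - 1*375) = 3 - (-734 - 375) = 3 - 1*(-1109) = 3 + 1109 = 1112)
a = -5699/15200 (a = -3/8 + 1/(8*(1540 - 15*(-20 - 4))) = -3/8 + 1/(8*(1540 - 15*(-24))) = -3/8 + 1/(8*(1540 + 360)) = -3/8 + (1/8)/1900 = -3/8 + (1/8)*(1/1900) = -3/8 + 1/15200 = -5699/15200 ≈ -0.37493)
D = 16896701/15200 (D = 1112 - 5699/15200 = 16896701/15200 ≈ 1111.6)
(299 + D) - 2383 = (299 + 16896701/15200) - 2383 = 21441501/15200 - 2383 = -14780099/15200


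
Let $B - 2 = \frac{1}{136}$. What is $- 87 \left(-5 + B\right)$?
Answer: $\frac{35409}{136} \approx 260.36$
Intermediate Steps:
$B = \frac{273}{136}$ ($B = 2 + \frac{1}{136} = \frac{273}{136} \approx 2.0074$)
$- 87 \left(-5 + B\right) = - 87 \left(-5 + \frac{273}{136}\right) = \left(-87\right) \left(- \frac{407}{136}\right) = \frac{35409}{136}$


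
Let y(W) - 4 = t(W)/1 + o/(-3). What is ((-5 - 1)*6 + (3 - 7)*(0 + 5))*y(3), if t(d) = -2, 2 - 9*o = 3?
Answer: -3080/27 ≈ -114.07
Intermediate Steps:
o = -1/9 (o = 2/9 - 1/9*3 = 2/9 - 1/3 = -1/9 ≈ -0.11111)
y(W) = 55/27 (y(W) = 4 + (-2/1 - 1/9/(-3)) = 4 + (-2*1 - 1/9*(-1/3)) = 4 + (-2 + 1/27) = 4 - 53/27 = 55/27)
((-5 - 1)*6 + (3 - 7)*(0 + 5))*y(3) = ((-5 - 1)*6 + (3 - 7)*(0 + 5))*(55/27) = (-6*6 - 4*5)*(55/27) = (-36 - 20)*(55/27) = -56*55/27 = -3080/27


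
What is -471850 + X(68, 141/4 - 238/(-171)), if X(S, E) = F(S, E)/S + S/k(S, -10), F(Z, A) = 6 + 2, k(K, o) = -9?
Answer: -72194188/153 ≈ -4.7186e+5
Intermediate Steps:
F(Z, A) = 8
X(S, E) = 8/S - S/9 (X(S, E) = 8/S + S/(-9) = 8/S + S*(-⅑) = 8/S - S/9)
-471850 + X(68, 141/4 - 238/(-171)) = -471850 + (8/68 - ⅑*68) = -471850 + (8*(1/68) - 68/9) = -471850 + (2/17 - 68/9) = -471850 - 1138/153 = -72194188/153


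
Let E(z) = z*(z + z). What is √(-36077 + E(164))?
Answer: √17715 ≈ 133.10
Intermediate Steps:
E(z) = 2*z² (E(z) = z*(2*z) = 2*z²)
√(-36077 + E(164)) = √(-36077 + 2*164²) = √(-36077 + 2*26896) = √(-36077 + 53792) = √17715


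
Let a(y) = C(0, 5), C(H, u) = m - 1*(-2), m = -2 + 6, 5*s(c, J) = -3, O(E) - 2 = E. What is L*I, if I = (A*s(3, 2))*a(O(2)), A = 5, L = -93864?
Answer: 1689552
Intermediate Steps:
O(E) = 2 + E
s(c, J) = -⅗ (s(c, J) = (⅕)*(-3) = -⅗)
m = 4
C(H, u) = 6 (C(H, u) = 4 - 1*(-2) = 4 + 2 = 6)
a(y) = 6
I = -18 (I = (5*(-⅗))*6 = -3*6 = -18)
L*I = -93864*(-18) = 1689552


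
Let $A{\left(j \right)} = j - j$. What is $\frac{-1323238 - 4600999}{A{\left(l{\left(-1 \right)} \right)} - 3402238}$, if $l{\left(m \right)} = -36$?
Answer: $\frac{5924237}{3402238} \approx 1.7413$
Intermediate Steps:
$A{\left(j \right)} = 0$
$\frac{-1323238 - 4600999}{A{\left(l{\left(-1 \right)} \right)} - 3402238} = \frac{-1323238 - 4600999}{0 - 3402238} = - \frac{5924237}{-3402238} = \left(-5924237\right) \left(- \frac{1}{3402238}\right) = \frac{5924237}{3402238}$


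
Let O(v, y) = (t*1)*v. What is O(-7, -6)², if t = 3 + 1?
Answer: 784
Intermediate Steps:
t = 4
O(v, y) = 4*v (O(v, y) = (4*1)*v = 4*v)
O(-7, -6)² = (4*(-7))² = (-28)² = 784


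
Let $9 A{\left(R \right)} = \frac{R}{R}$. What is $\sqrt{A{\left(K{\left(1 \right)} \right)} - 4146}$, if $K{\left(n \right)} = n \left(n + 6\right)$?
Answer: $\frac{i \sqrt{37313}}{3} \approx 64.389 i$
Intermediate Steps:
$K{\left(n \right)} = n \left(6 + n\right)$
$A{\left(R \right)} = \frac{1}{9}$ ($A{\left(R \right)} = \frac{R \frac{1}{R}}{9} = \frac{1}{9} \cdot 1 = \frac{1}{9}$)
$\sqrt{A{\left(K{\left(1 \right)} \right)} - 4146} = \sqrt{\frac{1}{9} - 4146} = \sqrt{- \frac{37313}{9}} = \frac{i \sqrt{37313}}{3}$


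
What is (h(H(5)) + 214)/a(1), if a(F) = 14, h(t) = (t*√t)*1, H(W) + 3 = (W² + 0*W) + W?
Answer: 107/7 + 81*√3/14 ≈ 25.307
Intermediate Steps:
H(W) = -3 + W + W² (H(W) = -3 + ((W² + 0*W) + W) = -3 + ((W² + 0) + W) = -3 + (W² + W) = -3 + (W + W²) = -3 + W + W²)
h(t) = t^(3/2) (h(t) = t^(3/2)*1 = t^(3/2))
(h(H(5)) + 214)/a(1) = ((-3 + 5 + 5²)^(3/2) + 214)/14 = ((-3 + 5 + 25)^(3/2) + 214)/14 = (27^(3/2) + 214)/14 = (81*√3 + 214)/14 = (214 + 81*√3)/14 = 107/7 + 81*√3/14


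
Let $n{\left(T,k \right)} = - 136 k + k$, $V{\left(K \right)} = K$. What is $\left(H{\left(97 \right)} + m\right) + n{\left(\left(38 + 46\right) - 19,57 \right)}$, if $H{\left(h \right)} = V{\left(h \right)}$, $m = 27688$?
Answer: $20090$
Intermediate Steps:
$n{\left(T,k \right)} = - 135 k$
$H{\left(h \right)} = h$
$\left(H{\left(97 \right)} + m\right) + n{\left(\left(38 + 46\right) - 19,57 \right)} = \left(97 + 27688\right) - 7695 = 27785 - 7695 = 20090$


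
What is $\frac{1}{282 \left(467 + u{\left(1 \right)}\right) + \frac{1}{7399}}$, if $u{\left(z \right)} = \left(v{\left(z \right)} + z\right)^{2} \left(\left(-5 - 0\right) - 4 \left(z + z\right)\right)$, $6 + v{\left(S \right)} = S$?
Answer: $\frac{7399}{540408163} \approx 1.3692 \cdot 10^{-5}$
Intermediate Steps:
$v{\left(S \right)} = -6 + S$
$u{\left(z \right)} = \left(-6 + 2 z\right)^{2} \left(-5 - 8 z\right)$ ($u{\left(z \right)} = \left(\left(-6 + z\right) + z\right)^{2} \left(\left(-5 - 0\right) - 4 \left(z + z\right)\right) = \left(-6 + 2 z\right)^{2} \left(\left(-5 + 0\right) - 4 \cdot 2 z\right) = \left(-6 + 2 z\right)^{2} \left(-5 - 8 z\right)$)
$\frac{1}{282 \left(467 + u{\left(1 \right)}\right) + \frac{1}{7399}} = \frac{1}{282 \left(467 + \left(-3 + 1\right)^{2} \left(-20 - 32\right)\right) + \frac{1}{7399}} = \frac{1}{282 \left(467 + \left(-2\right)^{2} \left(-20 - 32\right)\right) + \frac{1}{7399}} = \frac{1}{282 \left(467 + 4 \left(-52\right)\right) + \frac{1}{7399}} = \frac{1}{282 \left(467 - 208\right) + \frac{1}{7399}} = \frac{1}{282 \cdot 259 + \frac{1}{7399}} = \frac{1}{73038 + \frac{1}{7399}} = \frac{1}{\frac{540408163}{7399}} = \frac{7399}{540408163}$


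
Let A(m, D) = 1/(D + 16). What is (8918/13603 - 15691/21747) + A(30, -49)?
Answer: -9489768/98608147 ≈ -0.096237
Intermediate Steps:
A(m, D) = 1/(16 + D)
(8918/13603 - 15691/21747) + A(30, -49) = (8918/13603 - 15691/21747) + 1/(16 - 49) = (8918*(1/13603) - 15691*1/21747) + 1/(-33) = (8918/13603 - 15691/21747) - 1/33 = -19504927/295824441 - 1/33 = -9489768/98608147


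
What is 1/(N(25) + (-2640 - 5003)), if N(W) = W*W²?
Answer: 1/7982 ≈ 0.00012528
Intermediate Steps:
N(W) = W³
1/(N(25) + (-2640 - 5003)) = 1/(25³ + (-2640 - 5003)) = 1/(15625 - 7643) = 1/7982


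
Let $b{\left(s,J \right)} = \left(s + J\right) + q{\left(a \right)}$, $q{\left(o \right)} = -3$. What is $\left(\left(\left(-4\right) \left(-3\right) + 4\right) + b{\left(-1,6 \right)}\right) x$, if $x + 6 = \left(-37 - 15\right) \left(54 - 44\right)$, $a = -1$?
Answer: $-9468$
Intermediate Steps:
$b{\left(s,J \right)} = -3 + J + s$ ($b{\left(s,J \right)} = \left(s + J\right) - 3 = \left(J + s\right) - 3 = -3 + J + s$)
$x = -526$ ($x = -6 + \left(-37 - 15\right) \left(54 - 44\right) = -6 - 520 = -526$)
$\left(\left(\left(-4\right) \left(-3\right) + 4\right) + b{\left(-1,6 \right)}\right) x = \left(\left(\left(-4\right) \left(-3\right) + 4\right) - -2\right) \left(-526\right) = \left(\left(12 + 4\right) + 2\right) \left(-526\right) = \left(16 + 2\right) \left(-526\right) = 18 \left(-526\right) = -9468$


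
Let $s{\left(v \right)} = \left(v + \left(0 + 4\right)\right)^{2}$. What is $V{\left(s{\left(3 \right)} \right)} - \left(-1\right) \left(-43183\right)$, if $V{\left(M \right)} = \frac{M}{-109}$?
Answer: $- \frac{4706996}{109} \approx -43183.0$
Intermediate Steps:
$s{\left(v \right)} = \left(4 + v\right)^{2}$ ($s{\left(v \right)} = \left(v + 4\right)^{2} = \left(4 + v\right)^{2}$)
$V{\left(M \right)} = - \frac{M}{109}$ ($V{\left(M \right)} = M \left(- \frac{1}{109}\right) = - \frac{M}{109}$)
$V{\left(s{\left(3 \right)} \right)} - \left(-1\right) \left(-43183\right) = - \frac{\left(4 + 3\right)^{2}}{109} - \left(-1\right) \left(-43183\right) = - \frac{7^{2}}{109} - 43183 = \left(- \frac{1}{109}\right) 49 - 43183 = - \frac{49}{109} - 43183 = - \frac{4706996}{109}$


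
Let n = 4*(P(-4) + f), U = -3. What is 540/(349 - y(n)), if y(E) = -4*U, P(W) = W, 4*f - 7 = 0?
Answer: 540/337 ≈ 1.6024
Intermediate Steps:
f = 7/4 (f = 7/4 + (1/4)*0 = 7/4 + 0 = 7/4 ≈ 1.7500)
n = -9 (n = 4*(-4 + 7/4) = 4*(-9/4) = -9)
y(E) = 12 (y(E) = -4*(-3) = 12)
540/(349 - y(n)) = 540/(349 - 1*12) = 540/(349 - 12) = 540/337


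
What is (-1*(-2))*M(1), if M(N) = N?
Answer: 2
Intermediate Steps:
(-1*(-2))*M(1) = -1*(-2)*1 = 2*1 = 2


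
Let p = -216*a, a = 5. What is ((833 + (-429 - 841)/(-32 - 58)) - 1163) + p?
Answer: -12563/9 ≈ -1395.9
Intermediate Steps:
p = -1080 (p = -216*5 = -1080)
((833 + (-429 - 841)/(-32 - 58)) - 1163) + p = ((833 + (-429 - 841)/(-32 - 58)) - 1163) - 1080 = ((833 - 1270/(-90)) - 1163) - 1080 = ((833 - 1270*(-1/90)) - 1163) - 1080 = ((833 + 127/9) - 1163) - 1080 = (7624/9 - 1163) - 1080 = -2843/9 - 1080 = -12563/9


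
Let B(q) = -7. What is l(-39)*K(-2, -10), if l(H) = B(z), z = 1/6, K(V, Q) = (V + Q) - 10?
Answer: 154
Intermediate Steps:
K(V, Q) = -10 + Q + V (K(V, Q) = (Q + V) - 10 = -10 + Q + V)
z = ⅙ ≈ 0.16667
l(H) = -7
l(-39)*K(-2, -10) = -7*(-10 - 10 - 2) = -7*(-22) = 154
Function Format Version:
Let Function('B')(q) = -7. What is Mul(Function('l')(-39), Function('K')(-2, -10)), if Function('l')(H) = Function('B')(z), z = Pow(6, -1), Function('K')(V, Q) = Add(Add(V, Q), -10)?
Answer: 154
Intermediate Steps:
Function('K')(V, Q) = Add(-10, Q, V) (Function('K')(V, Q) = Add(Add(Q, V), -10) = Add(-10, Q, V))
z = Rational(1, 6) ≈ 0.16667
Function('l')(H) = -7
Mul(Function('l')(-39), Function('K')(-2, -10)) = Mul(-7, Add(-10, -10, -2)) = Mul(-7, -22) = 154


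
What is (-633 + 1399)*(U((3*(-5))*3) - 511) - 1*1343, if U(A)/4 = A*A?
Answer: 5811831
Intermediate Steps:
U(A) = 4*A**2 (U(A) = 4*(A*A) = 4*A**2)
(-633 + 1399)*(U((3*(-5))*3) - 511) - 1*1343 = (-633 + 1399)*(4*((3*(-5))*3)**2 - 511) - 1*1343 = 766*(4*(-15*3)**2 - 511) - 1343 = 766*(4*(-45)**2 - 511) - 1343 = 766*(4*2025 - 511) - 1343 = 766*(8100 - 511) - 1343 = 766*7589 - 1343 = 5813174 - 1343 = 5811831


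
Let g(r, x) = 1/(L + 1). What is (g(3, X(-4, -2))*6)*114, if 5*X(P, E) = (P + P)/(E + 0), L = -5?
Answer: -171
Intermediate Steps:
X(P, E) = 2*P/(5*E) (X(P, E) = ((P + P)/(E + 0))/5 = ((2*P)/E)/5 = (2*P/E)/5 = 2*P/(5*E))
g(r, x) = -¼ (g(r, x) = 1/(-5 + 1) = 1/(-4) = -¼)
(g(3, X(-4, -2))*6)*114 = -¼*6*114 = -3/2*114 = -171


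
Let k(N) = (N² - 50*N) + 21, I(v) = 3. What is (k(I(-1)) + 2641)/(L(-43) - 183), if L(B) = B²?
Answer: 2521/1666 ≈ 1.5132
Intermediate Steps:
k(N) = 21 + N² - 50*N
(k(I(-1)) + 2641)/(L(-43) - 183) = ((21 + 3² - 50*3) + 2641)/((-43)² - 183) = ((21 + 9 - 150) + 2641)/(1849 - 183) = (-120 + 2641)/1666 = 2521*(1/1666) = 2521/1666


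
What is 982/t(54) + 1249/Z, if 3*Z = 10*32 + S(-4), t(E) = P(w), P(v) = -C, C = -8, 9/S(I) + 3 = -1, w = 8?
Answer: 684013/5084 ≈ 134.54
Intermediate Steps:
S(I) = -9/4 (S(I) = 9/(-3 - 1) = 9/(-4) = 9*(-¼) = -9/4)
P(v) = 8 (P(v) = -1*(-8) = 8)
t(E) = 8
Z = 1271/12 (Z = (10*32 - 9/4)/3 = (320 - 9/4)/3 = (⅓)*(1271/4) = 1271/12 ≈ 105.92)
982/t(54) + 1249/Z = 982/8 + 1249/(1271/12) = 982*(⅛) + 1249*(12/1271) = 491/4 + 14988/1271 = 684013/5084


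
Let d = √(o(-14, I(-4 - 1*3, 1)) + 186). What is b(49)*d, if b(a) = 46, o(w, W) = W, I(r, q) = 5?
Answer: 46*√191 ≈ 635.73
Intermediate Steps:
d = √191 (d = √(5 + 186) = √191 ≈ 13.820)
b(49)*d = 46*√191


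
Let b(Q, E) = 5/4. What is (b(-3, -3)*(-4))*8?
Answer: -40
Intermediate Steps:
b(Q, E) = 5/4 (b(Q, E) = 5*(¼) = 5/4)
(b(-3, -3)*(-4))*8 = ((5/4)*(-4))*8 = -5*8 = -40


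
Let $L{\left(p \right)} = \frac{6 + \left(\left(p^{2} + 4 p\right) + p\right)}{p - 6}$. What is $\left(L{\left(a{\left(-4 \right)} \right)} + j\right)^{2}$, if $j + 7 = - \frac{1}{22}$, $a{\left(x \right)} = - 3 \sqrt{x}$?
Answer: $\frac{2025}{484} \approx 4.1839$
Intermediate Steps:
$j = - \frac{155}{22}$ ($j = -7 - \frac{1}{22} = - \frac{155}{22} \approx -7.0455$)
$L{\left(p \right)} = \frac{6 + p^{2} + 5 p}{-6 + p}$ ($L{\left(p \right)} = \frac{6 + \left(p^{2} + 5 p\right)}{-6 + p} = \frac{6 + p^{2} + 5 p}{-6 + p}$)
$\left(L{\left(a{\left(-4 \right)} \right)} + j\right)^{2} = \left(\frac{6 + \left(- 3 \sqrt{-4}\right)^{2} + 5 \left(- 3 \sqrt{-4}\right)}{-6 - 3 \sqrt{-4}} - \frac{155}{22}\right)^{2} = \left(\frac{6 + \left(- 3 \cdot 2 i\right)^{2} + 5 \left(- 3 \cdot 2 i\right)}{-6 - 3 \cdot 2 i} - \frac{155}{22}\right)^{2} = \left(\frac{6 + \left(- 6 i\right)^{2} + 5 \left(- 6 i\right)}{-6 - 6 i} - \frac{155}{22}\right)^{2} = \left(\frac{-6 + 6 i}{72} \left(6 - 36 - 30 i\right) - \frac{155}{22}\right)^{2} = \left(\frac{-6 + 6 i}{72} \left(-30 - 30 i\right) - \frac{155}{22}\right)^{2} = \left(\frac{\left(-30 - 30 i\right) \left(-6 + 6 i\right)}{72} - \frac{155}{22}\right)^{2} = \left(- \frac{155}{22} + \frac{\left(-30 - 30 i\right) \left(-6 + 6 i\right)}{72}\right)^{2}$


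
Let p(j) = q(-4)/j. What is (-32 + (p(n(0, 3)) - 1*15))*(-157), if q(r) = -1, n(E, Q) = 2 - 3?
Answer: 7222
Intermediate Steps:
n(E, Q) = -1
p(j) = -1/j
(-32 + (p(n(0, 3)) - 1*15))*(-157) = (-32 + (-1/(-1) - 1*15))*(-157) = (-32 + (-1*(-1) - 15))*(-157) = (-32 + (1 - 15))*(-157) = (-32 - 14)*(-157) = -46*(-157) = 7222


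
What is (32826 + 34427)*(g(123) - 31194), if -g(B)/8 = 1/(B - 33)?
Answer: -94405322702/45 ≈ -2.0979e+9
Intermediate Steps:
g(B) = -8/(-33 + B) (g(B) = -8/(B - 33) = -8/(-33 + B))
(32826 + 34427)*(g(123) - 31194) = (32826 + 34427)*(-8/(-33 + 123) - 31194) = 67253*(-8/90 - 31194) = 67253*(-8*1/90 - 31194) = 67253*(-4/45 - 31194) = 67253*(-1403734/45) = -94405322702/45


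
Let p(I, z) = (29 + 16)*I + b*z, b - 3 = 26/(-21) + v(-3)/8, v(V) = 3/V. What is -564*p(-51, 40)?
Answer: 8802160/7 ≈ 1.2575e+6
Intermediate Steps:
b = 275/168 (b = 3 + (26/(-21) + (3/(-3))/8) = 3 + (26*(-1/21) + (3*(-⅓))*(⅛)) = 3 + (-26/21 - 1*⅛) = 3 + (-26/21 - ⅛) = 3 - 229/168 = 275/168 ≈ 1.6369)
p(I, z) = 45*I + 275*z/168 (p(I, z) = (29 + 16)*I + 275*z/168 = 45*I + 275*z/168)
-564*p(-51, 40) = -564*(45*(-51) + (275/168)*40) = -564*(-2295 + 1375/21) = -564*(-46820)/21 = -1*(-8802160/7) = 8802160/7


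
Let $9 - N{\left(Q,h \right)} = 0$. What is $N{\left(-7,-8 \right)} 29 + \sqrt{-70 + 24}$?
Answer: $261 + i \sqrt{46} \approx 261.0 + 6.7823 i$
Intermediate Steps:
$N{\left(Q,h \right)} = 9$ ($N{\left(Q,h \right)} = 9 - 0 = 9 + 0 = 9$)
$N{\left(-7,-8 \right)} 29 + \sqrt{-70 + 24} = 9 \cdot 29 + \sqrt{-70 + 24} = 261 + \sqrt{-46} = 261 + i \sqrt{46}$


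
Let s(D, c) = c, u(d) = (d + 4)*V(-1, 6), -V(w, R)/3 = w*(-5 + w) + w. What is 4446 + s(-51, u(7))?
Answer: 4281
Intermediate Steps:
V(w, R) = -3*w - 3*w*(-5 + w) (V(w, R) = -3*(w*(-5 + w) + w) = -3*(w + w*(-5 + w)) = -3*w - 3*w*(-5 + w))
u(d) = -60 - 15*d (u(d) = (d + 4)*(3*(-1)*(4 - 1*(-1))) = (4 + d)*(3*(-1)*(4 + 1)) = (4 + d)*(3*(-1)*5) = (4 + d)*(-15) = -60 - 15*d)
4446 + s(-51, u(7)) = 4446 + (-60 - 15*7) = 4446 + (-60 - 105) = 4446 - 165 = 4281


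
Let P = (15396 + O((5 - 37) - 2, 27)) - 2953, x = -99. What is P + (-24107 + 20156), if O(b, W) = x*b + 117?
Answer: 11975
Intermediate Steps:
O(b, W) = 117 - 99*b (O(b, W) = -99*b + 117 = 117 - 99*b)
P = 15926 (P = (15396 + (117 - 99*((5 - 37) - 2))) - 2953 = (15396 + (117 - 99*(-32 - 2))) - 2953 = (15396 + (117 - 99*(-34))) - 2953 = (15396 + (117 + 3366)) - 2953 = (15396 + 3483) - 2953 = 18879 - 2953 = 15926)
P + (-24107 + 20156) = 15926 + (-24107 + 20156) = 15926 - 3951 = 11975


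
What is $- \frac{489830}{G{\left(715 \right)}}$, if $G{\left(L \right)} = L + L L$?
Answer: $- \frac{4453}{4654} \approx -0.95681$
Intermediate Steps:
$G{\left(L \right)} = L + L^{2}$
$- \frac{489830}{G{\left(715 \right)}} = - \frac{489830}{715 \left(1 + 715\right)} = - \frac{489830}{715 \cdot 716} = - \frac{489830}{511940} = \left(-489830\right) \frac{1}{511940} = - \frac{4453}{4654}$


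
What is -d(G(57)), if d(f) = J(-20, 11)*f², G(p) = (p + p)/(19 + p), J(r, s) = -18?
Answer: 81/2 ≈ 40.500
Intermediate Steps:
G(p) = 2*p/(19 + p) (G(p) = (2*p)/(19 + p) = 2*p/(19 + p))
d(f) = -18*f²
-d(G(57)) = -(-18)*(2*57/(19 + 57))² = -(-18)*(2*57/76)² = -(-18)*(2*57*(1/76))² = -(-18)*(3/2)² = -(-18)*9/4 = -1*(-81/2) = 81/2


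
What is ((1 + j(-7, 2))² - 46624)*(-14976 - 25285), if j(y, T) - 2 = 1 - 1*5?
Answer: 1877088603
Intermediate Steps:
j(y, T) = -2 (j(y, T) = 2 + (1 - 1*5) = 2 + (1 - 5) = 2 - 4 = -2)
((1 + j(-7, 2))² - 46624)*(-14976 - 25285) = ((1 - 2)² - 46624)*(-14976 - 25285) = ((-1)² - 46624)*(-40261) = (1 - 46624)*(-40261) = -46623*(-40261) = 1877088603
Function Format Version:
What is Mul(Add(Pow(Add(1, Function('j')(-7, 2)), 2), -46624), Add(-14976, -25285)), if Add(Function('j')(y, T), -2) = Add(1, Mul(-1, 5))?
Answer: 1877088603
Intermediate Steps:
Function('j')(y, T) = -2 (Function('j')(y, T) = Add(2, Add(1, Mul(-1, 5))) = Add(2, Add(1, -5)) = Add(2, -4) = -2)
Mul(Add(Pow(Add(1, Function('j')(-7, 2)), 2), -46624), Add(-14976, -25285)) = Mul(Add(Pow(Add(1, -2), 2), -46624), Add(-14976, -25285)) = Mul(Add(Pow(-1, 2), -46624), -40261) = Mul(Add(1, -46624), -40261) = Mul(-46623, -40261) = 1877088603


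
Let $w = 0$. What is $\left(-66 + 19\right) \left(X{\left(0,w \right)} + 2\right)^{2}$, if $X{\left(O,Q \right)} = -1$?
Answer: $-47$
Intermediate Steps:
$\left(-66 + 19\right) \left(X{\left(0,w \right)} + 2\right)^{2} = \left(-66 + 19\right) \left(-1 + 2\right)^{2} = - 47 \cdot 1^{2} = \left(-47\right) 1 = -47$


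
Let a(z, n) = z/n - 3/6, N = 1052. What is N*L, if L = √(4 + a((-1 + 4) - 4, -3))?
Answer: 526*√138/3 ≈ 2059.7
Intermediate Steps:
a(z, n) = -½ + z/n (a(z, n) = z/n - 3*⅙ = z/n - ½ = -½ + z/n)
L = √138/6 (L = √(4 + (((-1 + 4) - 4) - ½*(-3))/(-3)) = √(4 - ((3 - 4) + 3/2)/3) = √(4 - (-1 + 3/2)/3) = √(4 - ⅓*½) = √(4 - ⅙) = √(23/6) = √138/6 ≈ 1.9579)
N*L = 1052*(√138/6) = 526*√138/3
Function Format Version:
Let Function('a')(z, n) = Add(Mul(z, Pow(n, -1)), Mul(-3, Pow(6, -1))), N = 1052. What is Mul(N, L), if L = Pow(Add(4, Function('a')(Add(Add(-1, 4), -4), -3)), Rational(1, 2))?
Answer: Mul(Rational(526, 3), Pow(138, Rational(1, 2))) ≈ 2059.7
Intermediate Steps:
Function('a')(z, n) = Add(Rational(-1, 2), Mul(z, Pow(n, -1))) (Function('a')(z, n) = Add(Mul(z, Pow(n, -1)), Mul(-3, Rational(1, 6))) = Add(Mul(z, Pow(n, -1)), Rational(-1, 2)) = Add(Rational(-1, 2), Mul(z, Pow(n, -1))))
L = Mul(Rational(1, 6), Pow(138, Rational(1, 2))) (L = Pow(Add(4, Mul(Pow(-3, -1), Add(Add(Add(-1, 4), -4), Mul(Rational(-1, 2), -3)))), Rational(1, 2)) = Pow(Add(4, Mul(Rational(-1, 3), Add(Add(3, -4), Rational(3, 2)))), Rational(1, 2)) = Pow(Add(4, Mul(Rational(-1, 3), Add(-1, Rational(3, 2)))), Rational(1, 2)) = Pow(Add(4, Mul(Rational(-1, 3), Rational(1, 2))), Rational(1, 2)) = Pow(Add(4, Rational(-1, 6)), Rational(1, 2)) = Pow(Rational(23, 6), Rational(1, 2)) = Mul(Rational(1, 6), Pow(138, Rational(1, 2))) ≈ 1.9579)
Mul(N, L) = Mul(1052, Mul(Rational(1, 6), Pow(138, Rational(1, 2)))) = Mul(Rational(526, 3), Pow(138, Rational(1, 2)))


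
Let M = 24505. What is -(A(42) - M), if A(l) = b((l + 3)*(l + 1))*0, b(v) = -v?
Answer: 24505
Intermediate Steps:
A(l) = 0 (A(l) = -(l + 3)*(l + 1)*0 = -(3 + l)*(1 + l)*0 = -(1 + l)*(3 + l)*0 = 0)
-(A(42) - M) = -(0 - 1*24505) = -(0 - 24505) = -1*(-24505) = 24505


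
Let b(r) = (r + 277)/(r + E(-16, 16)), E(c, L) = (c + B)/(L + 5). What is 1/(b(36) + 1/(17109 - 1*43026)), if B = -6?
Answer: 19023078/170351707 ≈ 0.11167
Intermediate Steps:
E(c, L) = (-6 + c)/(5 + L) (E(c, L) = (c - 6)/(L + 5) = (-6 + c)/(5 + L))
b(r) = (277 + r)/(-22/21 + r) (b(r) = (r + 277)/(r + (-6 - 16)/(5 + 16)) = (277 + r)/(r - 22/21) = (277 + r)/(-22/21 + r))
1/(b(36) + 1/(17109 - 1*43026)) = 1/(21*(277 + 36)/(-22 + 21*36) + 1/(17109 - 1*43026)) = 1/(21*313/(-22 + 756) + 1/(17109 - 43026)) = 1/(21*313/734 + 1/(-25917)) = 1/(21*(1/734)*313 - 1/25917) = 1/(6573/734 - 1/25917) = 1/(170351707/19023078) = 19023078/170351707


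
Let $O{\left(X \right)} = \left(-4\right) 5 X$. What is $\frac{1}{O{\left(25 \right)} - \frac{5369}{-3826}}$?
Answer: $- \frac{3826}{1907631} \approx -0.0020056$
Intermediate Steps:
$O{\left(X \right)} = - 20 X$
$\frac{1}{O{\left(25 \right)} - \frac{5369}{-3826}} = \frac{1}{\left(-20\right) 25 - \frac{5369}{-3826}} = \frac{1}{-500 - - \frac{5369}{3826}} = \frac{1}{-500 + \frac{5369}{3826}} = \frac{1}{- \frac{1907631}{3826}} = - \frac{3826}{1907631}$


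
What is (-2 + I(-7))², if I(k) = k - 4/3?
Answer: 961/9 ≈ 106.78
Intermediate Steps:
I(k) = -4/3 + k (I(k) = k - 4*⅓ = k - 4/3 = -4/3 + k)
(-2 + I(-7))² = (-2 + (-4/3 - 7))² = (-2 - 25/3)² = (-31/3)² = 961/9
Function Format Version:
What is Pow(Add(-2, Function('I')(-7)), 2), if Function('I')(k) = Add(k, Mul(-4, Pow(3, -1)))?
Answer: Rational(961, 9) ≈ 106.78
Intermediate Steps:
Function('I')(k) = Add(Rational(-4, 3), k) (Function('I')(k) = Add(k, Mul(-4, Rational(1, 3))) = Add(k, Rational(-4, 3)) = Add(Rational(-4, 3), k))
Pow(Add(-2, Function('I')(-7)), 2) = Pow(Add(-2, Add(Rational(-4, 3), -7)), 2) = Pow(Add(-2, Rational(-25, 3)), 2) = Pow(Rational(-31, 3), 2) = Rational(961, 9)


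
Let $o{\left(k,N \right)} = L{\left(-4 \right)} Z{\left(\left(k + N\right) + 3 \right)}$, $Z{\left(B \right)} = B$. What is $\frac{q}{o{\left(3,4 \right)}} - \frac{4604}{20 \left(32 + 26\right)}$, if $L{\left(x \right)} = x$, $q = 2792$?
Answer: $- \frac{21393}{290} \approx -73.769$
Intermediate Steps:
$o{\left(k,N \right)} = -12 - 4 N - 4 k$ ($o{\left(k,N \right)} = - 4 \left(\left(k + N\right) + 3\right) = - 4 \left(\left(N + k\right) + 3\right) = - 4 \left(3 + N + k\right) = -12 - 4 N - 4 k$)
$\frac{q}{o{\left(3,4 \right)}} - \frac{4604}{20 \left(32 + 26\right)} = \frac{2792}{-12 - 16 - 12} - \frac{4604}{20 \left(32 + 26\right)} = \frac{2792}{-12 - 16 - 12} - \frac{4604}{20 \cdot 58} = \frac{2792}{-40} - \frac{4604}{1160} = 2792 \left(- \frac{1}{40}\right) - \frac{1151}{290} = - \frac{349}{5} - \frac{1151}{290} = - \frac{21393}{290}$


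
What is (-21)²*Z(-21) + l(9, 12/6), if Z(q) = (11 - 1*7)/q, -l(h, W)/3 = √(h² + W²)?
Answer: -84 - 3*√85 ≈ -111.66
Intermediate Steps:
l(h, W) = -3*√(W² + h²) (l(h, W) = -3*√(h² + W²) = -3*√(W² + h²))
Z(q) = 4/q (Z(q) = (11 - 7)/q = 4/q)
(-21)²*Z(-21) + l(9, 12/6) = (-21)²*(4/(-21)) - 3*√((12/6)² + 9²) = 441*(4*(-1/21)) - 3*√((12*(⅙))² + 81) = 441*(-4/21) - 3*√(2² + 81) = -84 - 3*√(4 + 81) = -84 - 3*√85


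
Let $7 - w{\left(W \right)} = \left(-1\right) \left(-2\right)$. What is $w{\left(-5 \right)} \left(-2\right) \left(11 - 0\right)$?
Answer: $-110$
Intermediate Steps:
$w{\left(W \right)} = 5$ ($w{\left(W \right)} = 7 - \left(-1\right) \left(-2\right) = 7 - 2 = 5$)
$w{\left(-5 \right)} \left(-2\right) \left(11 - 0\right) = 5 \left(-2\right) \left(11 - 0\right) = - 10 \left(11 + 0\right) = \left(-10\right) 11 = -110$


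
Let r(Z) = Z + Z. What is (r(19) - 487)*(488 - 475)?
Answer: -5837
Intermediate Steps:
r(Z) = 2*Z
(r(19) - 487)*(488 - 475) = (2*19 - 487)*(488 - 475) = (38 - 487)*13 = -449*13 = -5837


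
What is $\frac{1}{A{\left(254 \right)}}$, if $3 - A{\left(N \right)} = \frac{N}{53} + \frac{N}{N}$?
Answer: $- \frac{53}{148} \approx -0.35811$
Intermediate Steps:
$A{\left(N \right)} = 2 - \frac{N}{53}$ ($A{\left(N \right)} = 3 - \left(\frac{N}{53} + \frac{N}{N}\right) = 3 - \left(N \frac{1}{53} + 1\right) = 3 - \left(\frac{N}{53} + 1\right) = 3 - \left(1 + \frac{N}{53}\right) = 2 - \frac{N}{53}$)
$\frac{1}{A{\left(254 \right)}} = \frac{1}{2 - \frac{254}{53}} = \frac{1}{- \frac{148}{53}} = - \frac{53}{148}$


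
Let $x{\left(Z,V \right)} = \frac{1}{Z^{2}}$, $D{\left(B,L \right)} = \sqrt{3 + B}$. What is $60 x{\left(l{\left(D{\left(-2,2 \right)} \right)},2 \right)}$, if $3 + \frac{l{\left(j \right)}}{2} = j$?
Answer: $\frac{15}{4} \approx 3.75$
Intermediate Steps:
$l{\left(j \right)} = -6 + 2 j$
$x{\left(Z,V \right)} = \frac{1}{Z^{2}}$
$60 x{\left(l{\left(D{\left(-2,2 \right)} \right)},2 \right)} = \frac{60}{\left(-6 + 2 \sqrt{3 - 2}\right)^{2}} = \frac{60}{\left(-6 + 2 \sqrt{1}\right)^{2}} = \frac{60}{\left(-6 + 2 \cdot 1\right)^{2}} = \frac{60}{\left(-6 + 2\right)^{2}} = \frac{60}{16} = 60 \cdot \frac{1}{16} = \frac{15}{4}$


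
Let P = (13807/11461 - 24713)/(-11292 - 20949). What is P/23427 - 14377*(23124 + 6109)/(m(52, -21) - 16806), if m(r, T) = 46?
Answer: 3638223322616538534167/145084730707568520 ≈ 25077.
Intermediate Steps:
P = 283221886/369514101 (P = (13807*(1/11461) - 24713)/(-32241) = (13807/11461 - 24713)*(-1/32241) = -283221886/11461*(-1/32241) = 283221886/369514101 ≈ 0.76647)
P/23427 - 14377*(23124 + 6109)/(m(52, -21) - 16806) = (283221886/369514101)/23427 - 14377*(23124 + 6109)/(46 - 16806) = (283221886/369514101)*(1/23427) - 14377/((-16760/29233)) = 283221886/8656606844127 - 14377/((-16760*1/29233)) = 283221886/8656606844127 - 14377/(-16760/29233) = 283221886/8656606844127 - 14377*(-29233/16760) = 283221886/8656606844127 + 420282841/16760 = 3638223322616538534167/145084730707568520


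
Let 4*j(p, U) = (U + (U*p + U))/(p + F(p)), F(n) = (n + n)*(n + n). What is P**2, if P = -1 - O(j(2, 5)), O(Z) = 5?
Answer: 36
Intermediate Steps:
F(n) = 4*n**2 (F(n) = (2*n)*(2*n) = 4*n**2)
j(p, U) = (2*U + U*p)/(4*(p + 4*p**2)) (j(p, U) = ((U + (U*p + U))/(p + 4*p**2))/4 = ((U + (U + U*p))/(p + 4*p**2))/4 = ((2*U + U*p)/(p + 4*p**2))/4 = (2*U + U*p)/(4*(p + 4*p**2)))
P = -6 (P = -1 - 1*5 = -1 - 5 = -6)
P**2 = (-6)**2 = 36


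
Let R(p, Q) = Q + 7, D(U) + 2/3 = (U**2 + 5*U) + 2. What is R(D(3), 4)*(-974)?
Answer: -10714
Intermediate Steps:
D(U) = 4/3 + U**2 + 5*U (D(U) = -2/3 + ((U**2 + 5*U) + 2) = -2/3 + (2 + U**2 + 5*U) = 4/3 + U**2 + 5*U)
R(p, Q) = 7 + Q
R(D(3), 4)*(-974) = (7 + 4)*(-974) = 11*(-974) = -10714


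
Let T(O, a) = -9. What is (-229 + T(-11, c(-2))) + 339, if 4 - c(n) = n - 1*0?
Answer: 101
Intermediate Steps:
c(n) = 4 - n (c(n) = 4 - (n - 1*0) = 4 - (n + 0) = 4 - n)
(-229 + T(-11, c(-2))) + 339 = (-229 - 9) + 339 = -238 + 339 = 101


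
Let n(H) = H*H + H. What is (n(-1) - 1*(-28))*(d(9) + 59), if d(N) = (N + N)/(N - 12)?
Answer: 1484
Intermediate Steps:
n(H) = H + H² (n(H) = H² + H = H + H²)
d(N) = 2*N/(-12 + N) (d(N) = (2*N)/(-12 + N) = 2*N/(-12 + N))
(n(-1) - 1*(-28))*(d(9) + 59) = (-(1 - 1) - 1*(-28))*(2*9/(-12 + 9) + 59) = (-1*0 + 28)*(2*9/(-3) + 59) = (0 + 28)*(2*9*(-⅓) + 59) = 28*(-6 + 59) = 28*53 = 1484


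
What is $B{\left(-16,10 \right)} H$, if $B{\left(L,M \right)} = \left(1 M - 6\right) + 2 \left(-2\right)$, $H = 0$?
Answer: $0$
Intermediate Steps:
$B{\left(L,M \right)} = -10 + M$ ($B{\left(L,M \right)} = \left(M - 6\right) - 4 = \left(-6 + M\right) - 4 = -10 + M$)
$B{\left(-16,10 \right)} H = \left(-10 + 10\right) 0 = 0 \cdot 0 = 0$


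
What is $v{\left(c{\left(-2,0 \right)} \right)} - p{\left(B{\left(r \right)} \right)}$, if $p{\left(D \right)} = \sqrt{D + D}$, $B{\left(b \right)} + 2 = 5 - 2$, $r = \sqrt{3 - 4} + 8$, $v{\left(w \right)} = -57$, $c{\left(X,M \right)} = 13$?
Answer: $-57 - \sqrt{2} \approx -58.414$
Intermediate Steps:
$r = 8 + i$ ($r = \sqrt{-1} + 8 = i + 8 = 8 + i \approx 8.0 + 1.0 i$)
$B{\left(b \right)} = 1$ ($B{\left(b \right)} = -2 + \left(5 - 2\right) = -2 + 3 = 1$)
$p{\left(D \right)} = \sqrt{2} \sqrt{D}$ ($p{\left(D \right)} = \sqrt{2 D} = \sqrt{2} \sqrt{D}$)
$v{\left(c{\left(-2,0 \right)} \right)} - p{\left(B{\left(r \right)} \right)} = -57 - \sqrt{2} \sqrt{1} = -57 - \sqrt{2} \cdot 1 = -57 - \sqrt{2}$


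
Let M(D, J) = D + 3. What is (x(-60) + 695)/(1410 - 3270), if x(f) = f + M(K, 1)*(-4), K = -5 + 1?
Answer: -213/620 ≈ -0.34355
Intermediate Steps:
K = -4
M(D, J) = 3 + D
x(f) = 4 + f (x(f) = f + (3 - 4)*(-4) = f - 1*(-4) = f + 4 = 4 + f)
(x(-60) + 695)/(1410 - 3270) = ((4 - 60) + 695)/(1410 - 3270) = (-56 + 695)/(-1860) = 639*(-1/1860) = -213/620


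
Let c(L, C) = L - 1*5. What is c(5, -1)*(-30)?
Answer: 0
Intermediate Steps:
c(L, C) = -5 + L (c(L, C) = L - 5 = -5 + L)
c(5, -1)*(-30) = (-5 + 5)*(-30) = 0*(-30) = 0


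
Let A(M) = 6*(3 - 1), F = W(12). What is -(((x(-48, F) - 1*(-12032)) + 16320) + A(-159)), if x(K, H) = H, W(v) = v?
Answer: -28376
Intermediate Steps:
F = 12
A(M) = 12 (A(M) = 6*2 = 12)
-(((x(-48, F) - 1*(-12032)) + 16320) + A(-159)) = -(((12 - 1*(-12032)) + 16320) + 12) = -(((12 + 12032) + 16320) + 12) = -((12044 + 16320) + 12) = -(28364 + 12) = -1*28376 = -28376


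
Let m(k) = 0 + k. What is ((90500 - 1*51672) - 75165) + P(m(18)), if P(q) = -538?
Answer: -36875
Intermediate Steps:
m(k) = k
((90500 - 1*51672) - 75165) + P(m(18)) = ((90500 - 1*51672) - 75165) - 538 = ((90500 - 51672) - 75165) - 538 = (38828 - 75165) - 538 = -36337 - 538 = -36875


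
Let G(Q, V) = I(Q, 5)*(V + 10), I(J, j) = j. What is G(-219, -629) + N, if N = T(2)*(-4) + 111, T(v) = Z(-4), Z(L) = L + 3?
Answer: -2980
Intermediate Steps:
Z(L) = 3 + L
G(Q, V) = 50 + 5*V (G(Q, V) = 5*(V + 10) = 5*(10 + V) = 50 + 5*V)
T(v) = -1 (T(v) = 3 - 4 = -1)
N = 115 (N = -1*(-4) + 111 = 4 + 111 = 115)
G(-219, -629) + N = (50 + 5*(-629)) + 115 = (50 - 3145) + 115 = -3095 + 115 = -2980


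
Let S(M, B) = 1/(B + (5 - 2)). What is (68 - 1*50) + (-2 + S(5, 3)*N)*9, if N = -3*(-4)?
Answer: 18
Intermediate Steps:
S(M, B) = 1/(3 + B) (S(M, B) = 1/(B + 3) = 1/(3 + B))
N = 12
(68 - 1*50) + (-2 + S(5, 3)*N)*9 = (68 - 1*50) + (-2 + 12/(3 + 3))*9 = (68 - 50) + (-2 + 12/6)*9 = 18 + (-2 + (1/6)*12)*9 = 18 + (-2 + 2)*9 = 18 + 0*9 = 18 + 0 = 18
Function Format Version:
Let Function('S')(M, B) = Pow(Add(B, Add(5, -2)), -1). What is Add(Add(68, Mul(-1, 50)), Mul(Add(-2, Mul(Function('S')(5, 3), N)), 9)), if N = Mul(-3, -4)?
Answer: 18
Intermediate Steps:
Function('S')(M, B) = Pow(Add(3, B), -1) (Function('S')(M, B) = Pow(Add(B, 3), -1) = Pow(Add(3, B), -1))
N = 12
Add(Add(68, Mul(-1, 50)), Mul(Add(-2, Mul(Function('S')(5, 3), N)), 9)) = Add(Add(68, Mul(-1, 50)), Mul(Add(-2, Mul(Pow(Add(3, 3), -1), 12)), 9)) = Add(Add(68, -50), Mul(Add(-2, Mul(Pow(6, -1), 12)), 9)) = Add(18, Mul(Add(-2, Mul(Rational(1, 6), 12)), 9)) = Add(18, Mul(Add(-2, 2), 9)) = Add(18, Mul(0, 9)) = Add(18, 0) = 18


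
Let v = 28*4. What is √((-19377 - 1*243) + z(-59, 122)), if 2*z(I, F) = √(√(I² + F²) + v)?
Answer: √(-78480 + 2*√(112 + √18365))/2 ≈ 140.04*I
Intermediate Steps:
v = 112
z(I, F) = √(112 + √(F² + I²))/2 (z(I, F) = √(√(I² + F²) + 112)/2 = √(√(F² + I²) + 112)/2 = √(112 + √(F² + I²))/2)
√((-19377 - 1*243) + z(-59, 122)) = √((-19377 - 1*243) + √(112 + √(122² + (-59)²))/2) = √((-19377 - 243) + √(112 + √(14884 + 3481))/2) = √(-19620 + √(112 + √18365)/2)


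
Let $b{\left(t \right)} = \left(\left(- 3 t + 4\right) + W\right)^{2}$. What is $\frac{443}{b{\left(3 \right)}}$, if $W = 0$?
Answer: $\frac{443}{25} \approx 17.72$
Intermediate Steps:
$b{\left(t \right)} = \left(4 - 3 t\right)^{2}$ ($b{\left(t \right)} = \left(\left(- 3 t + 4\right) + 0\right)^{2} = \left(\left(4 - 3 t\right) + 0\right)^{2} = \left(4 - 3 t\right)^{2}$)
$\frac{443}{b{\left(3 \right)}} = \frac{443}{\left(4 - 9\right)^{2}} = \frac{443}{\left(-5\right)^{2}} = \frac{443}{25}$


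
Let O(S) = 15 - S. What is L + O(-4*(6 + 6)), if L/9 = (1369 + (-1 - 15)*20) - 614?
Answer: 3978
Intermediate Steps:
L = 3915 (L = 9*((1369 + (-1 - 15)*20) - 614) = 9*((1369 - 16*20) - 614) = 9*((1369 - 320) - 614) = 9*(1049 - 614) = 9*435 = 3915)
L + O(-4*(6 + 6)) = 3915 + (15 - (-4)*(6 + 6)) = 3915 + (15 - (-4)*12) = 3915 + (15 - 1*(-48)) = 3915 + (15 + 48) = 3915 + 63 = 3978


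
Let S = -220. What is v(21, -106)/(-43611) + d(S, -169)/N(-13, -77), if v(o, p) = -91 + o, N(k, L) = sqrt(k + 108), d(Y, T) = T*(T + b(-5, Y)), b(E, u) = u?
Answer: 70/43611 + 65741*sqrt(95)/95 ≈ 6744.9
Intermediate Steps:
d(Y, T) = T*(T + Y)
N(k, L) = sqrt(108 + k)
v(21, -106)/(-43611) + d(S, -169)/N(-13, -77) = (-91 + 21)/(-43611) + (-169*(-169 - 220))/(sqrt(108 - 13)) = -70*(-1/43611) + (-169*(-389))/(sqrt(95)) = 70/43611 + 65741*(sqrt(95)/95) = 70/43611 + 65741*sqrt(95)/95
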